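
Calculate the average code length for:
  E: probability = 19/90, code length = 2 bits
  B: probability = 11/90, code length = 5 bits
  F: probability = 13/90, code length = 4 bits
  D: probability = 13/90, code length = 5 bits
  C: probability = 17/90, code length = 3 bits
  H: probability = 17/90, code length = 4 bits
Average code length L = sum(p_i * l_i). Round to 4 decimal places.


Weighted contributions p_i * l_i:
  E: (19/90) * 2 = 38/90
  B: (11/90) * 5 = 55/90
  F: (13/90) * 4 = 52/90
  D: (13/90) * 5 = 65/90
  C: (17/90) * 3 = 51/90
  H: (17/90) * 4 = 68/90
Sum = (38 + 55 + 52 + 65 + 51 + 68)/90 = 329/90

L = 329/90 = 3.6556 bits/symbol


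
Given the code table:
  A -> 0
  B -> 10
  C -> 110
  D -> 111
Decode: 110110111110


Decoding:
110 -> C
110 -> C
111 -> D
110 -> C


Result: CCDC


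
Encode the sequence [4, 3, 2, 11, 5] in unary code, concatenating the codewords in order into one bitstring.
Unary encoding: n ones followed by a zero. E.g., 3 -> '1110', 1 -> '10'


Encode each number as n ones followed by a terminating 0:
  4 -> 11110 (5 bits)
  3 -> 1110 (4 bits)
  2 -> 110 (3 bits)
  11 -> 111111111110 (12 bits)
  5 -> 111110 (6 bits)
Total length = 5 + 4 + 3 + 12 + 6 = 30 bits.

Unary([4, 3, 2, 11, 5]) = 111101110110111111111110111110 (30 bits)


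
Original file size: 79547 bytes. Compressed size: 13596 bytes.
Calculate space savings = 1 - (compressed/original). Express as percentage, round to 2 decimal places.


ratio = compressed/original = 13596/79547 = 0.170918
savings = 1 - ratio = 1 - 0.170918 = 0.829082
as a percentage: 0.829082 * 100 = 82.91%

Space savings = 1 - 13596/79547 = 82.91%


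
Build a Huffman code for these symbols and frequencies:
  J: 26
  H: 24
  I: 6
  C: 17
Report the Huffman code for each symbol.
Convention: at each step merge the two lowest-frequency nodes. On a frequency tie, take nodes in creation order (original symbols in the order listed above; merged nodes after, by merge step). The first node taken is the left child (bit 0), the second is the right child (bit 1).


Huffman tree construction:
Step 1: Merge I(6) + C(17) = 23
Step 2: Merge (I+C)(23) + H(24) = 47
Step 3: Merge J(26) + ((I+C)+H)(47) = 73
Read each symbol's code off the tree from the root (left child = 0, right child = 1).

Codes:
  J: 0 (length 1)
  H: 11 (length 2)
  I: 100 (length 3)
  C: 101 (length 3)
Average code length: 143/73 = 1.9589 bits/symbol


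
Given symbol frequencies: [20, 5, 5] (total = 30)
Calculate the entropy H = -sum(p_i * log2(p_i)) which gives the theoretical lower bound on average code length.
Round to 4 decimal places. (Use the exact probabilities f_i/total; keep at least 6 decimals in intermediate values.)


Per-symbol terms -p_i * log2(p_i) with p_i = f_i/30:
  p = 20/30 = 0.666667: log2(p) = -0.584963, -p*log2(p) = 0.389975
  p = 5/30 = 0.166667: log2(p) = -2.584963, -p*log2(p) = 0.430827
  p = 5/30 = 0.166667: log2(p) = -2.584963, -p*log2(p) = 0.430827
H = 0.389975 + 0.430827 + 0.430827 = 1.251629

H = 1.2516 bits/symbol


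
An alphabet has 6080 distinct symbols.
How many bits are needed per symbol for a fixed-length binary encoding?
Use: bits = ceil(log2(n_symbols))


log2(6080) = 12.5699
Bracket: 2^12 = 4096 < 6080 <= 2^13 = 8192
So ceil(log2(6080)) = 13

bits = ceil(log2(6080)) = ceil(12.5699) = 13 bits


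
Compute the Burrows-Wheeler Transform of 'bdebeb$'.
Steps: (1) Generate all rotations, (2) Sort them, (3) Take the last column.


Rotations (sorted):
  0: $bdebeb -> last char: b
  1: b$bdebe -> last char: e
  2: bdebeb$ -> last char: $
  3: beb$bde -> last char: e
  4: debeb$b -> last char: b
  5: eb$bdeb -> last char: b
  6: ebeb$bd -> last char: d


BWT = be$ebbd


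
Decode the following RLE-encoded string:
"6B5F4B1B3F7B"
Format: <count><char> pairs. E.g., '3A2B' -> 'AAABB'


Expanding each <count><char> pair:
  6B -> 'BBBBBB'
  5F -> 'FFFFF'
  4B -> 'BBBB'
  1B -> 'B'
  3F -> 'FFF'
  7B -> 'BBBBBBB'

Decoded = BBBBBBFFFFFBBBBBFFFBBBBBBB


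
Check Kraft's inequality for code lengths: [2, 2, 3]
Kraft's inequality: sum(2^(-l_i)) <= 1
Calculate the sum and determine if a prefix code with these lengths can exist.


Sum = 2^(-2) + 2^(-2) + 2^(-3)
    = 0.25 + 0.25 + 0.125
    = 5/8 = 0.625
Since 0.625 <= 1, Kraft's inequality IS satisfied.
A prefix code with these lengths CAN exist.

Kraft sum = 0.625. Satisfied.


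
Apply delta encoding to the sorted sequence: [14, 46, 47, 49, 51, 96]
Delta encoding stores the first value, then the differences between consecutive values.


First value: 14
Deltas:
  46 - 14 = 32
  47 - 46 = 1
  49 - 47 = 2
  51 - 49 = 2
  96 - 51 = 45


Delta encoded: [14, 32, 1, 2, 2, 45]


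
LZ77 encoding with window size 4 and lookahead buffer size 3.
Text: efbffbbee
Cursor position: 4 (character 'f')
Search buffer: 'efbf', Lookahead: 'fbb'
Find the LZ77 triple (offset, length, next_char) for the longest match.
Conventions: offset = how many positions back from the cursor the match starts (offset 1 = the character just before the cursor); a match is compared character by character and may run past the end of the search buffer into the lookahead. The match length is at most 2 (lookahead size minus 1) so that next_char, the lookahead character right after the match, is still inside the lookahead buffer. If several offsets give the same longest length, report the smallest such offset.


Try each offset into the search buffer:
  offset=1 (pos 3, char 'f'): match length 1
  offset=2 (pos 2, char 'b'): match length 0
  offset=3 (pos 1, char 'f'): match length 2
  offset=4 (pos 0, char 'e'): match length 0
Longest match has length 2 at offset 3.
next_char = character at position 4 + 2 = 6 -> 'b'

Best match: offset=3, length=2 (matching 'fb' starting at position 1)
LZ77 triple: (3, 2, 'b')


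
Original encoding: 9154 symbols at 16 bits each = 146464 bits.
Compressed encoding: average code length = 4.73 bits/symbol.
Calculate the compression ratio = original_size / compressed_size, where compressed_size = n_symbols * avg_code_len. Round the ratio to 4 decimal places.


original_size = n_symbols * orig_bits = 9154 * 16 = 146464 bits
compressed_size = n_symbols * avg_code_len = 9154 * 4.73 = 43298.42 bits
ratio = original_size / compressed_size = 146464 / 43298.42 = 3.3827

Compression ratio = 3.3827


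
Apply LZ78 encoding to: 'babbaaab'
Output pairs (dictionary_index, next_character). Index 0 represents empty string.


LZ78 encoding steps:
Dictionary: {0: ''}
Step 1: w='' (idx 0), next='b' -> output (0, 'b'), add 'b' as idx 1
Step 2: w='' (idx 0), next='a' -> output (0, 'a'), add 'a' as idx 2
Step 3: w='b' (idx 1), next='b' -> output (1, 'b'), add 'bb' as idx 3
Step 4: w='a' (idx 2), next='a' -> output (2, 'a'), add 'aa' as idx 4
Step 5: w='a' (idx 2), next='b' -> output (2, 'b'), add 'ab' as idx 5


Encoded: [(0, 'b'), (0, 'a'), (1, 'b'), (2, 'a'), (2, 'b')]


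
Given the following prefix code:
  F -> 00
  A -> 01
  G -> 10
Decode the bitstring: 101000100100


Decoding step by step:
Bits 10 -> G
Bits 10 -> G
Bits 00 -> F
Bits 10 -> G
Bits 01 -> A
Bits 00 -> F


Decoded message: GGFGAF


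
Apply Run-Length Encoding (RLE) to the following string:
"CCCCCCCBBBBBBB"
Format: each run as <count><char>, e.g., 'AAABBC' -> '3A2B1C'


Scanning runs left to right:
  i=0: run of 'C' x 7 -> '7C'
  i=7: run of 'B' x 7 -> '7B'

RLE = 7C7B


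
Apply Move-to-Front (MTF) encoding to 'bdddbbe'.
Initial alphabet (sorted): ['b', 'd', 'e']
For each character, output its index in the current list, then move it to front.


MTF encoding:
'b': index 0 in ['b', 'd', 'e'] -> ['b', 'd', 'e']
'd': index 1 in ['b', 'd', 'e'] -> ['d', 'b', 'e']
'd': index 0 in ['d', 'b', 'e'] -> ['d', 'b', 'e']
'd': index 0 in ['d', 'b', 'e'] -> ['d', 'b', 'e']
'b': index 1 in ['d', 'b', 'e'] -> ['b', 'd', 'e']
'b': index 0 in ['b', 'd', 'e'] -> ['b', 'd', 'e']
'e': index 2 in ['b', 'd', 'e'] -> ['e', 'b', 'd']


Output: [0, 1, 0, 0, 1, 0, 2]


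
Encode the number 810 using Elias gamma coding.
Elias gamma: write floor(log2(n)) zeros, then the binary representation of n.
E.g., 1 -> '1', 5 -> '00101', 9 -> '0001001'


num_bits = floor(log2(810)) + 1 = 10
leading_zeros = num_bits - 1 = 9
binary(810) = 1100101010

Elias gamma(810) = '000000000' + '1100101010' = 0000000001100101010 (19 bits)


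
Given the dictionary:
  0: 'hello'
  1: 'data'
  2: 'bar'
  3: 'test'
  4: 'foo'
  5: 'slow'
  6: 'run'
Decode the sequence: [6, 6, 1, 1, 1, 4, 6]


Look up each index in the dictionary:
  6 -> 'run'
  6 -> 'run'
  1 -> 'data'
  1 -> 'data'
  1 -> 'data'
  4 -> 'foo'
  6 -> 'run'

Decoded: "run run data data data foo run"


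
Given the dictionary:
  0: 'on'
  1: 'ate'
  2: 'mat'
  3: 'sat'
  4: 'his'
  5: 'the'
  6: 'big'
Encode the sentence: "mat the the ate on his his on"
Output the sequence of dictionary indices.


Look up each word in the dictionary:
  'mat' -> 2
  'the' -> 5
  'the' -> 5
  'ate' -> 1
  'on' -> 0
  'his' -> 4
  'his' -> 4
  'on' -> 0

Encoded: [2, 5, 5, 1, 0, 4, 4, 0]


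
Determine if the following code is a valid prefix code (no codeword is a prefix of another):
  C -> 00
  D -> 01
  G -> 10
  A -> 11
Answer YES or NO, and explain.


Checking each pair (does one codeword prefix another?):
  C='00' vs D='01': no prefix
  C='00' vs G='10': no prefix
  C='00' vs A='11': no prefix
  D='01' vs C='00': no prefix
  D='01' vs G='10': no prefix
  D='01' vs A='11': no prefix
  G='10' vs C='00': no prefix
  G='10' vs D='01': no prefix
  G='10' vs A='11': no prefix
  A='11' vs C='00': no prefix
  A='11' vs D='01': no prefix
  A='11' vs G='10': no prefix
No violation found over all pairs.

YES -- this is a valid prefix code. No codeword is a prefix of any other codeword.


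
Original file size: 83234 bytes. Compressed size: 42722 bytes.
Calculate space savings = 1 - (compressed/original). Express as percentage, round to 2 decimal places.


ratio = compressed/original = 42722/83234 = 0.513276
savings = 1 - ratio = 1 - 0.513276 = 0.486724
as a percentage: 0.486724 * 100 = 48.67%

Space savings = 1 - 42722/83234 = 48.67%


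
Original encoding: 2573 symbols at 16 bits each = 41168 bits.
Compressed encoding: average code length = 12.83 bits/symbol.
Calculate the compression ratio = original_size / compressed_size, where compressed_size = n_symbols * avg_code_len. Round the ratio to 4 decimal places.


original_size = n_symbols * orig_bits = 2573 * 16 = 41168 bits
compressed_size = n_symbols * avg_code_len = 2573 * 12.83 = 33011.59 bits
ratio = original_size / compressed_size = 41168 / 33011.59 = 1.2471

Compression ratio = 1.2471


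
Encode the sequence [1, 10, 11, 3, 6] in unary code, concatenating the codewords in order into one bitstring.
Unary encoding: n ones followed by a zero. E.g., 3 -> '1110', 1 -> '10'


Encode each number as n ones followed by a terminating 0:
  1 -> 10 (2 bits)
  10 -> 11111111110 (11 bits)
  11 -> 111111111110 (12 bits)
  3 -> 1110 (4 bits)
  6 -> 1111110 (7 bits)
Total length = 2 + 11 + 12 + 4 + 7 = 36 bits.

Unary([1, 10, 11, 3, 6]) = 101111111111011111111111011101111110 (36 bits)


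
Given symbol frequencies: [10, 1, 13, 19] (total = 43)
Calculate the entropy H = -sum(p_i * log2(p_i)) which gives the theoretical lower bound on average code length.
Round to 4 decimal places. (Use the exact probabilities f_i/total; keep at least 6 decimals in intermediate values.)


Per-symbol terms -p_i * log2(p_i) with p_i = f_i/43:
  p = 10/43 = 0.232558: log2(p) = -2.104337, -p*log2(p) = 0.489381
  p = 1/43 = 0.023256: log2(p) = -5.426265, -p*log2(p) = 0.126192
  p = 13/43 = 0.302326: log2(p) = -1.725825, -p*log2(p) = 0.521761
  p = 19/43 = 0.441860: log2(p) = -1.178337, -p*log2(p) = 0.520661
H = 0.489381 + 0.126192 + 0.521761 + 0.520661 = 1.657995

H = 1.658 bits/symbol


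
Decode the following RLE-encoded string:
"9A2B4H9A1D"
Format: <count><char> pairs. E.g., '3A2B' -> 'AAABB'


Expanding each <count><char> pair:
  9A -> 'AAAAAAAAA'
  2B -> 'BB'
  4H -> 'HHHH'
  9A -> 'AAAAAAAAA'
  1D -> 'D'

Decoded = AAAAAAAAABBHHHHAAAAAAAAAD


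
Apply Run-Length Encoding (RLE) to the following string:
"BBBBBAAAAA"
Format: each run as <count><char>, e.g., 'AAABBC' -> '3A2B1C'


Scanning runs left to right:
  i=0: run of 'B' x 5 -> '5B'
  i=5: run of 'A' x 5 -> '5A'

RLE = 5B5A


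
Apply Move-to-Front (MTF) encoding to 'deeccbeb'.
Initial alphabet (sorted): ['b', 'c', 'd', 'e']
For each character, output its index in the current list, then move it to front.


MTF encoding:
'd': index 2 in ['b', 'c', 'd', 'e'] -> ['d', 'b', 'c', 'e']
'e': index 3 in ['d', 'b', 'c', 'e'] -> ['e', 'd', 'b', 'c']
'e': index 0 in ['e', 'd', 'b', 'c'] -> ['e', 'd', 'b', 'c']
'c': index 3 in ['e', 'd', 'b', 'c'] -> ['c', 'e', 'd', 'b']
'c': index 0 in ['c', 'e', 'd', 'b'] -> ['c', 'e', 'd', 'b']
'b': index 3 in ['c', 'e', 'd', 'b'] -> ['b', 'c', 'e', 'd']
'e': index 2 in ['b', 'c', 'e', 'd'] -> ['e', 'b', 'c', 'd']
'b': index 1 in ['e', 'b', 'c', 'd'] -> ['b', 'e', 'c', 'd']


Output: [2, 3, 0, 3, 0, 3, 2, 1]


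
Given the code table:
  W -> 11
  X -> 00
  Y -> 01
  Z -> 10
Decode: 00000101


Decoding:
00 -> X
00 -> X
01 -> Y
01 -> Y


Result: XXYY


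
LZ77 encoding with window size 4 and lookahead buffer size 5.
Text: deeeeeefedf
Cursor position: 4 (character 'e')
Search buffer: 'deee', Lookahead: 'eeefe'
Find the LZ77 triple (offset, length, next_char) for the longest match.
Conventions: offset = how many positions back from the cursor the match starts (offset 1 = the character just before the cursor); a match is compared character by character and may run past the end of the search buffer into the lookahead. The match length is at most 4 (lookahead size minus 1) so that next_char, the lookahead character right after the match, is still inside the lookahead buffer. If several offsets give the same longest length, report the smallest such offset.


Try each offset into the search buffer:
  offset=1 (pos 3, char 'e'): match length 3
  offset=2 (pos 2, char 'e'): match length 3
  offset=3 (pos 1, char 'e'): match length 3
  offset=4 (pos 0, char 'd'): match length 0
Longest match has length 3, found at offsets 1, 2, 3; take the smallest, offset 1.
next_char = character at position 4 + 3 = 7 -> 'f'

Best match: offset=1, length=3 (matching 'eee' starting at position 3)
LZ77 triple: (1, 3, 'f')


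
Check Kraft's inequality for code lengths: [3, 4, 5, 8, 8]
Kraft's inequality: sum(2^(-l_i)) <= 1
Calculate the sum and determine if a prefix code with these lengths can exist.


Sum = 2^(-3) + 2^(-4) + 2^(-5) + 2^(-8) + 2^(-8)
    = 0.125 + 0.0625 + 0.03125 + 0.00390625 + 0.00390625
    = 58/256 = 0.2265625
Since 0.2265625 <= 1, Kraft's inequality IS satisfied.
A prefix code with these lengths CAN exist.

Kraft sum = 0.2265625. Satisfied.


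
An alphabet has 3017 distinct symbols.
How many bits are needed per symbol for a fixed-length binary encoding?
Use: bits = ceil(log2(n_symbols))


log2(3017) = 11.5589
Bracket: 2^11 = 2048 < 3017 <= 2^12 = 4096
So ceil(log2(3017)) = 12

bits = ceil(log2(3017)) = ceil(11.5589) = 12 bits


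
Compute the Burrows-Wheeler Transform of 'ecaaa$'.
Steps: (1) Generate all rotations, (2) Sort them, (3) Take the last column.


Rotations (sorted):
  0: $ecaaa -> last char: a
  1: a$ecaa -> last char: a
  2: aa$eca -> last char: a
  3: aaa$ec -> last char: c
  4: caaa$e -> last char: e
  5: ecaaa$ -> last char: $


BWT = aaace$


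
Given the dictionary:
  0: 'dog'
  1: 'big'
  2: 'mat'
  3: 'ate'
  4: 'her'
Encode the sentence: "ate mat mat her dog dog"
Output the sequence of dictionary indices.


Look up each word in the dictionary:
  'ate' -> 3
  'mat' -> 2
  'mat' -> 2
  'her' -> 4
  'dog' -> 0
  'dog' -> 0

Encoded: [3, 2, 2, 4, 0, 0]


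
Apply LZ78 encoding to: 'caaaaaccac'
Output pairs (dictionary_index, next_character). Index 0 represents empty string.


LZ78 encoding steps:
Dictionary: {0: ''}
Step 1: w='' (idx 0), next='c' -> output (0, 'c'), add 'c' as idx 1
Step 2: w='' (idx 0), next='a' -> output (0, 'a'), add 'a' as idx 2
Step 3: w='a' (idx 2), next='a' -> output (2, 'a'), add 'aa' as idx 3
Step 4: w='aa' (idx 3), next='c' -> output (3, 'c'), add 'aac' as idx 4
Step 5: w='c' (idx 1), next='a' -> output (1, 'a'), add 'ca' as idx 5
Step 6: w='c' (idx 1), end of input -> output (1, '')


Encoded: [(0, 'c'), (0, 'a'), (2, 'a'), (3, 'c'), (1, 'a'), (1, '')]


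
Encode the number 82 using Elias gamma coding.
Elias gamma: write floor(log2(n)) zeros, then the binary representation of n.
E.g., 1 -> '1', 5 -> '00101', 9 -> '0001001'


num_bits = floor(log2(82)) + 1 = 7
leading_zeros = num_bits - 1 = 6
binary(82) = 1010010

Elias gamma(82) = '000000' + '1010010' = 0000001010010 (13 bits)


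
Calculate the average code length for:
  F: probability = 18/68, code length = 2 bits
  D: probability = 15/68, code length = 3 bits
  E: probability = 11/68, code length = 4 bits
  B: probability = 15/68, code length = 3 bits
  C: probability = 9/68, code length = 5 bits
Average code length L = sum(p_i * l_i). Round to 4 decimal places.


Weighted contributions p_i * l_i:
  F: (18/68) * 2 = 36/68
  D: (15/68) * 3 = 45/68
  E: (11/68) * 4 = 44/68
  B: (15/68) * 3 = 45/68
  C: (9/68) * 5 = 45/68
Sum = (36 + 45 + 44 + 45 + 45)/68 = 215/68

L = 215/68 = 3.1618 bits/symbol


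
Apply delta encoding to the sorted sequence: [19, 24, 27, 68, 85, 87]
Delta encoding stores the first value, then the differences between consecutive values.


First value: 19
Deltas:
  24 - 19 = 5
  27 - 24 = 3
  68 - 27 = 41
  85 - 68 = 17
  87 - 85 = 2


Delta encoded: [19, 5, 3, 41, 17, 2]


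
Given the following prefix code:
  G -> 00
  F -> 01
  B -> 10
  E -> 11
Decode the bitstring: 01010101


Decoding step by step:
Bits 01 -> F
Bits 01 -> F
Bits 01 -> F
Bits 01 -> F


Decoded message: FFFF


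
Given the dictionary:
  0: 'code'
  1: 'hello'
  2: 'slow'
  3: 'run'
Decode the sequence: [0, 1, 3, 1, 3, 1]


Look up each index in the dictionary:
  0 -> 'code'
  1 -> 'hello'
  3 -> 'run'
  1 -> 'hello'
  3 -> 'run'
  1 -> 'hello'

Decoded: "code hello run hello run hello"


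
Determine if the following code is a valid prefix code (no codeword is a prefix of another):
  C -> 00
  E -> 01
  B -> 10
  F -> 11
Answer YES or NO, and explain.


Checking each pair (does one codeword prefix another?):
  C='00' vs E='01': no prefix
  C='00' vs B='10': no prefix
  C='00' vs F='11': no prefix
  E='01' vs C='00': no prefix
  E='01' vs B='10': no prefix
  E='01' vs F='11': no prefix
  B='10' vs C='00': no prefix
  B='10' vs E='01': no prefix
  B='10' vs F='11': no prefix
  F='11' vs C='00': no prefix
  F='11' vs E='01': no prefix
  F='11' vs B='10': no prefix
No violation found over all pairs.

YES -- this is a valid prefix code. No codeword is a prefix of any other codeword.


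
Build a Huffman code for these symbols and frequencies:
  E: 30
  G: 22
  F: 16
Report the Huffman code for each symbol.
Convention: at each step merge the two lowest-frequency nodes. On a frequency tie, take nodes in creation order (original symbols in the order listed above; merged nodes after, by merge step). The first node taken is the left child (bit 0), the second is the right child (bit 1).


Huffman tree construction:
Step 1: Merge F(16) + G(22) = 38
Step 2: Merge E(30) + (F+G)(38) = 68
Read each symbol's code off the tree from the root (left child = 0, right child = 1).

Codes:
  E: 0 (length 1)
  G: 11 (length 2)
  F: 10 (length 2)
Average code length: 106/68 = 1.5588 bits/symbol


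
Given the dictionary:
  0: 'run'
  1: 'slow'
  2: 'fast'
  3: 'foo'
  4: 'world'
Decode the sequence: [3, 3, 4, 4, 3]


Look up each index in the dictionary:
  3 -> 'foo'
  3 -> 'foo'
  4 -> 'world'
  4 -> 'world'
  3 -> 'foo'

Decoded: "foo foo world world foo"


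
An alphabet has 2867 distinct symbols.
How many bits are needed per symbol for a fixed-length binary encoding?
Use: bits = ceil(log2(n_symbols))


log2(2867) = 11.4853
Bracket: 2^11 = 2048 < 2867 <= 2^12 = 4096
So ceil(log2(2867)) = 12

bits = ceil(log2(2867)) = ceil(11.4853) = 12 bits


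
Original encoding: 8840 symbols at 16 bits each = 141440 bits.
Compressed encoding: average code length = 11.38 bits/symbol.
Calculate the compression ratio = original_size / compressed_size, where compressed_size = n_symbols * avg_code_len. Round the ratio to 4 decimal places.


original_size = n_symbols * orig_bits = 8840 * 16 = 141440 bits
compressed_size = n_symbols * avg_code_len = 8840 * 11.38 = 100599.2 bits
ratio = original_size / compressed_size = 141440 / 100599.2 = 1.406

Compression ratio = 1.406


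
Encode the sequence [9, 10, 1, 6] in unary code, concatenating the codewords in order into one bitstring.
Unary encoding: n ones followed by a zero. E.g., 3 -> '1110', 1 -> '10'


Encode each number as n ones followed by a terminating 0:
  9 -> 1111111110 (10 bits)
  10 -> 11111111110 (11 bits)
  1 -> 10 (2 bits)
  6 -> 1111110 (7 bits)
Total length = 10 + 11 + 2 + 7 = 30 bits.

Unary([9, 10, 1, 6]) = 111111111011111111110101111110 (30 bits)


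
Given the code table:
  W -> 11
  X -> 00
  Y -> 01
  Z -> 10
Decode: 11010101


Decoding:
11 -> W
01 -> Y
01 -> Y
01 -> Y


Result: WYYY


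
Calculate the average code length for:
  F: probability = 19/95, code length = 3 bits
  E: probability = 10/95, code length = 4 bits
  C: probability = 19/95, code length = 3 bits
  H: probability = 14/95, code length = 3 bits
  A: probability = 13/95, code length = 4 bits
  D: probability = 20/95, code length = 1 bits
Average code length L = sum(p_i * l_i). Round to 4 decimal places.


Weighted contributions p_i * l_i:
  F: (19/95) * 3 = 57/95
  E: (10/95) * 4 = 40/95
  C: (19/95) * 3 = 57/95
  H: (14/95) * 3 = 42/95
  A: (13/95) * 4 = 52/95
  D: (20/95) * 1 = 20/95
Sum = (57 + 40 + 57 + 42 + 52 + 20)/95 = 268/95

L = 268/95 = 2.8211 bits/symbol


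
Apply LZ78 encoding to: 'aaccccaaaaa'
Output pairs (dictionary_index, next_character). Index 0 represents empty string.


LZ78 encoding steps:
Dictionary: {0: ''}
Step 1: w='' (idx 0), next='a' -> output (0, 'a'), add 'a' as idx 1
Step 2: w='a' (idx 1), next='c' -> output (1, 'c'), add 'ac' as idx 2
Step 3: w='' (idx 0), next='c' -> output (0, 'c'), add 'c' as idx 3
Step 4: w='c' (idx 3), next='c' -> output (3, 'c'), add 'cc' as idx 4
Step 5: w='a' (idx 1), next='a' -> output (1, 'a'), add 'aa' as idx 5
Step 6: w='aa' (idx 5), next='a' -> output (5, 'a'), add 'aaa' as idx 6


Encoded: [(0, 'a'), (1, 'c'), (0, 'c'), (3, 'c'), (1, 'a'), (5, 'a')]


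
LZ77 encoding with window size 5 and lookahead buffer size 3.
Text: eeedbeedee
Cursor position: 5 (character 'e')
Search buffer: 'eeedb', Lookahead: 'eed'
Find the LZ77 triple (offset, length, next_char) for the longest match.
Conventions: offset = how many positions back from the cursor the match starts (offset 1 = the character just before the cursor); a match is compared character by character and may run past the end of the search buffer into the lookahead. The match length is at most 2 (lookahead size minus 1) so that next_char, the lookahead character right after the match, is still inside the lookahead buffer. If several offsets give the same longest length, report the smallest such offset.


Try each offset into the search buffer:
  offset=1 (pos 4, char 'b'): match length 0
  offset=2 (pos 3, char 'd'): match length 0
  offset=3 (pos 2, char 'e'): match length 1
  offset=4 (pos 1, char 'e'): match length 2
  offset=5 (pos 0, char 'e'): match length 2
Longest match has length 2, found at offsets 4, 5; take the smallest, offset 4.
next_char = character at position 5 + 2 = 7 -> 'd'

Best match: offset=4, length=2 (matching 'ee' starting at position 1)
LZ77 triple: (4, 2, 'd')


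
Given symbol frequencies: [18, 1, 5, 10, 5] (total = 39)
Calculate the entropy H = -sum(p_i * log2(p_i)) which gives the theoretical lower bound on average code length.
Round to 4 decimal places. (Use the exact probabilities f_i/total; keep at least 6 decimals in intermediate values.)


Per-symbol terms -p_i * log2(p_i) with p_i = f_i/39:
  p = 18/39 = 0.461538: log2(p) = -1.115477, -p*log2(p) = 0.514836
  p = 1/39 = 0.025641: log2(p) = -5.285402, -p*log2(p) = 0.135523
  p = 5/39 = 0.128205: log2(p) = -2.963474, -p*log2(p) = 0.379933
  p = 10/39 = 0.256410: log2(p) = -1.963474, -p*log2(p) = 0.503455
  p = 5/39 = 0.128205: log2(p) = -2.963474, -p*log2(p) = 0.379933
H = 0.514836 + 0.135523 + 0.379933 + 0.503455 + 0.379933 = 1.913680

H = 1.9137 bits/symbol


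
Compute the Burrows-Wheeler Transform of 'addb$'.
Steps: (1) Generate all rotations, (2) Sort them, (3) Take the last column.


Rotations (sorted):
  0: $addb -> last char: b
  1: addb$ -> last char: $
  2: b$add -> last char: d
  3: db$ad -> last char: d
  4: ddb$a -> last char: a


BWT = b$dda


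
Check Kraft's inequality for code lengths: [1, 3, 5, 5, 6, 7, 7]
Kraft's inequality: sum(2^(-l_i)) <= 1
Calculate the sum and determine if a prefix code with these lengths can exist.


Sum = 2^(-1) + 2^(-3) + 2^(-5) + 2^(-5) + 2^(-6) + 2^(-7) + 2^(-7)
    = 0.5 + 0.125 + 0.03125 + 0.03125 + 0.015625 + 0.0078125 + 0.0078125
    = 92/128 = 0.71875
Since 0.71875 <= 1, Kraft's inequality IS satisfied.
A prefix code with these lengths CAN exist.

Kraft sum = 0.71875. Satisfied.


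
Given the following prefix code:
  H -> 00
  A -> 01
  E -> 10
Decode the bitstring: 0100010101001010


Decoding step by step:
Bits 01 -> A
Bits 00 -> H
Bits 01 -> A
Bits 01 -> A
Bits 01 -> A
Bits 00 -> H
Bits 10 -> E
Bits 10 -> E


Decoded message: AHAAAHEE


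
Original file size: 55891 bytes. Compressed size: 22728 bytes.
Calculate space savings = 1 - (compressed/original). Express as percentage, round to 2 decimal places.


ratio = compressed/original = 22728/55891 = 0.406649
savings = 1 - ratio = 1 - 0.406649 = 0.593351
as a percentage: 0.593351 * 100 = 59.34%

Space savings = 1 - 22728/55891 = 59.34%


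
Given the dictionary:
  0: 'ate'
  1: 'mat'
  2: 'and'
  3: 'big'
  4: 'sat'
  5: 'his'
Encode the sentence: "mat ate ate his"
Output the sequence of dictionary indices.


Look up each word in the dictionary:
  'mat' -> 1
  'ate' -> 0
  'ate' -> 0
  'his' -> 5

Encoded: [1, 0, 0, 5]


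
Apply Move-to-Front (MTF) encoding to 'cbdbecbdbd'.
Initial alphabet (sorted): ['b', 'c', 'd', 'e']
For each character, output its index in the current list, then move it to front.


MTF encoding:
'c': index 1 in ['b', 'c', 'd', 'e'] -> ['c', 'b', 'd', 'e']
'b': index 1 in ['c', 'b', 'd', 'e'] -> ['b', 'c', 'd', 'e']
'd': index 2 in ['b', 'c', 'd', 'e'] -> ['d', 'b', 'c', 'e']
'b': index 1 in ['d', 'b', 'c', 'e'] -> ['b', 'd', 'c', 'e']
'e': index 3 in ['b', 'd', 'c', 'e'] -> ['e', 'b', 'd', 'c']
'c': index 3 in ['e', 'b', 'd', 'c'] -> ['c', 'e', 'b', 'd']
'b': index 2 in ['c', 'e', 'b', 'd'] -> ['b', 'c', 'e', 'd']
'd': index 3 in ['b', 'c', 'e', 'd'] -> ['d', 'b', 'c', 'e']
'b': index 1 in ['d', 'b', 'c', 'e'] -> ['b', 'd', 'c', 'e']
'd': index 1 in ['b', 'd', 'c', 'e'] -> ['d', 'b', 'c', 'e']


Output: [1, 1, 2, 1, 3, 3, 2, 3, 1, 1]


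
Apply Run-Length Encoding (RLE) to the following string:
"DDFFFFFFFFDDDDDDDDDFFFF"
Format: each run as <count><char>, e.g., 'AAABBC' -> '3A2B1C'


Scanning runs left to right:
  i=0: run of 'D' x 2 -> '2D'
  i=2: run of 'F' x 8 -> '8F'
  i=10: run of 'D' x 9 -> '9D'
  i=19: run of 'F' x 4 -> '4F'

RLE = 2D8F9D4F


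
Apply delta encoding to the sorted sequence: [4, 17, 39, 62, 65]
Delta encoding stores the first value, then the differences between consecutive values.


First value: 4
Deltas:
  17 - 4 = 13
  39 - 17 = 22
  62 - 39 = 23
  65 - 62 = 3


Delta encoded: [4, 13, 22, 23, 3]


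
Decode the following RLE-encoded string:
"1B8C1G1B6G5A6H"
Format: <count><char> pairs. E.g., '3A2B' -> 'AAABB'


Expanding each <count><char> pair:
  1B -> 'B'
  8C -> 'CCCCCCCC'
  1G -> 'G'
  1B -> 'B'
  6G -> 'GGGGGG'
  5A -> 'AAAAA'
  6H -> 'HHHHHH'

Decoded = BCCCCCCCCGBGGGGGGAAAAAHHHHHH


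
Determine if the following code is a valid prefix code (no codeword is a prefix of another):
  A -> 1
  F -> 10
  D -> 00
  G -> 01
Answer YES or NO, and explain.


Checking each pair (does one codeword prefix another?):
  A='1' vs F='10': prefix -- VIOLATION

NO -- this is NOT a valid prefix code. A (1) is a prefix of F (10).


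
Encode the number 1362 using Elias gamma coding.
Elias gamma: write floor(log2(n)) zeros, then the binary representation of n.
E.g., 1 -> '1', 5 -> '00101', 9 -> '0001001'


num_bits = floor(log2(1362)) + 1 = 11
leading_zeros = num_bits - 1 = 10
binary(1362) = 10101010010

Elias gamma(1362) = '0000000000' + '10101010010' = 000000000010101010010 (21 bits)


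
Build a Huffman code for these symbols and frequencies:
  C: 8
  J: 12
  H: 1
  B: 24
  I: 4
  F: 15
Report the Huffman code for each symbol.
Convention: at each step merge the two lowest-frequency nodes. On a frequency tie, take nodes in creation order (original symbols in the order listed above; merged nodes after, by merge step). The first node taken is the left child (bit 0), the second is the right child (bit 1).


Huffman tree construction:
Step 1: Merge H(1) + I(4) = 5
Step 2: Merge (H+I)(5) + C(8) = 13
Step 3: Merge J(12) + ((H+I)+C)(13) = 25
Step 4: Merge F(15) + B(24) = 39
Step 5: Merge (J+((H+I)+C))(25) + (F+B)(39) = 64
Read each symbol's code off the tree from the root (left child = 0, right child = 1).

Codes:
  C: 011 (length 3)
  J: 00 (length 2)
  H: 0100 (length 4)
  B: 11 (length 2)
  I: 0101 (length 4)
  F: 10 (length 2)
Average code length: 146/64 = 2.2813 bits/symbol


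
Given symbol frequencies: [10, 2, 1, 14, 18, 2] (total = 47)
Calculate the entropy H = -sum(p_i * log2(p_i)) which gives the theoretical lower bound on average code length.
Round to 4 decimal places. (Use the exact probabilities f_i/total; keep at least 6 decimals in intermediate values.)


Per-symbol terms -p_i * log2(p_i) with p_i = f_i/47:
  p = 10/47 = 0.212766: log2(p) = -2.232661, -p*log2(p) = 0.475034
  p = 2/47 = 0.042553: log2(p) = -4.554589, -p*log2(p) = 0.193812
  p = 1/47 = 0.021277: log2(p) = -5.554589, -p*log2(p) = 0.118183
  p = 14/47 = 0.297872: log2(p) = -1.747234, -p*log2(p) = 0.520453
  p = 18/47 = 0.382979: log2(p) = -1.384664, -p*log2(p) = 0.530297
  p = 2/47 = 0.042553: log2(p) = -4.554589, -p*log2(p) = 0.193812
H = 0.475034 + 0.193812 + 0.118183 + 0.520453 + 0.530297 + 0.193812 = 2.031591

H = 2.0316 bits/symbol


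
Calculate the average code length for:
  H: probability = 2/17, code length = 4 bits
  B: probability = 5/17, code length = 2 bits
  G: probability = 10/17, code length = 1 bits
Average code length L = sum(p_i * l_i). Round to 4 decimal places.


Weighted contributions p_i * l_i:
  H: (2/17) * 4 = 8/17
  B: (5/17) * 2 = 10/17
  G: (10/17) * 1 = 10/17
Sum = (8 + 10 + 10)/17 = 28/17

L = 28/17 = 1.6471 bits/symbol


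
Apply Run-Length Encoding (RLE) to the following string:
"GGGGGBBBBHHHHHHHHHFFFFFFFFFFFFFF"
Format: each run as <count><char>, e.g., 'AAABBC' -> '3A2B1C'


Scanning runs left to right:
  i=0: run of 'G' x 5 -> '5G'
  i=5: run of 'B' x 4 -> '4B'
  i=9: run of 'H' x 9 -> '9H'
  i=18: run of 'F' x 14 -> '14F'

RLE = 5G4B9H14F


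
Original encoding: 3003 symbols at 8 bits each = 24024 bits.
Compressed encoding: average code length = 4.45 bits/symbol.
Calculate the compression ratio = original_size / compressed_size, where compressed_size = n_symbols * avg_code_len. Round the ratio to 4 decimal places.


original_size = n_symbols * orig_bits = 3003 * 8 = 24024 bits
compressed_size = n_symbols * avg_code_len = 3003 * 4.45 = 13363.35 bits
ratio = original_size / compressed_size = 24024 / 13363.35 = 1.7978

Compression ratio = 1.7978


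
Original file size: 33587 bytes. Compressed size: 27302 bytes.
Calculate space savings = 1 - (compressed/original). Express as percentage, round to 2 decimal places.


ratio = compressed/original = 27302/33587 = 0.812874
savings = 1 - ratio = 1 - 0.812874 = 0.187126
as a percentage: 0.187126 * 100 = 18.71%

Space savings = 1 - 27302/33587 = 18.71%


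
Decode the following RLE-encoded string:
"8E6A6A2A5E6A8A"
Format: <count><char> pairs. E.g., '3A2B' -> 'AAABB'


Expanding each <count><char> pair:
  8E -> 'EEEEEEEE'
  6A -> 'AAAAAA'
  6A -> 'AAAAAA'
  2A -> 'AA'
  5E -> 'EEEEE'
  6A -> 'AAAAAA'
  8A -> 'AAAAAAAA'

Decoded = EEEEEEEEAAAAAAAAAAAAAAEEEEEAAAAAAAAAAAAAA


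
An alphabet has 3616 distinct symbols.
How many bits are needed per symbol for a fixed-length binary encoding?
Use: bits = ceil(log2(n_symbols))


log2(3616) = 11.8202
Bracket: 2^11 = 2048 < 3616 <= 2^12 = 4096
So ceil(log2(3616)) = 12

bits = ceil(log2(3616)) = ceil(11.8202) = 12 bits


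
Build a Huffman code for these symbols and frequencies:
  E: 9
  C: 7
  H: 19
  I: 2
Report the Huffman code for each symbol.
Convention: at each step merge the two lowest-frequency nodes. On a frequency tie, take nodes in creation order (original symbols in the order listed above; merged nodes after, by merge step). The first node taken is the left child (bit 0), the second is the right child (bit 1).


Huffman tree construction:
Step 1: Merge I(2) + C(7) = 9
Step 2: Merge E(9) + (I+C)(9) = 18
Step 3: Merge (E+(I+C))(18) + H(19) = 37
Read each symbol's code off the tree from the root (left child = 0, right child = 1).

Codes:
  E: 00 (length 2)
  C: 011 (length 3)
  H: 1 (length 1)
  I: 010 (length 3)
Average code length: 64/37 = 1.7297 bits/symbol


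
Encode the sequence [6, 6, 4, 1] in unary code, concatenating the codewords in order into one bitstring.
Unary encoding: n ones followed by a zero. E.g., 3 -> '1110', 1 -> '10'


Encode each number as n ones followed by a terminating 0:
  6 -> 1111110 (7 bits)
  6 -> 1111110 (7 bits)
  4 -> 11110 (5 bits)
  1 -> 10 (2 bits)
Total length = 7 + 7 + 5 + 2 = 21 bits.

Unary([6, 6, 4, 1]) = 111111011111101111010 (21 bits)


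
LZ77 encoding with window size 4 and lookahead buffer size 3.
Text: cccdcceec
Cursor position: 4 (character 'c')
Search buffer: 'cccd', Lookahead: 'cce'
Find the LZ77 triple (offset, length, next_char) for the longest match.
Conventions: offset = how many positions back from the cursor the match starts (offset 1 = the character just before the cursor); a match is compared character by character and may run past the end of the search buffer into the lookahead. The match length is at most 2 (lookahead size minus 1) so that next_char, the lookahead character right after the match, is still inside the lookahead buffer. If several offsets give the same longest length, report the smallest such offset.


Try each offset into the search buffer:
  offset=1 (pos 3, char 'd'): match length 0
  offset=2 (pos 2, char 'c'): match length 1
  offset=3 (pos 1, char 'c'): match length 2
  offset=4 (pos 0, char 'c'): match length 2
Longest match has length 2, found at offsets 3, 4; take the smallest, offset 3.
next_char = character at position 4 + 2 = 6 -> 'e'

Best match: offset=3, length=2 (matching 'cc' starting at position 1)
LZ77 triple: (3, 2, 'e')


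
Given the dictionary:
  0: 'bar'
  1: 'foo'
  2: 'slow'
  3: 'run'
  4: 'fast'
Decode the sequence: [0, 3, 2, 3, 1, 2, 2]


Look up each index in the dictionary:
  0 -> 'bar'
  3 -> 'run'
  2 -> 'slow'
  3 -> 'run'
  1 -> 'foo'
  2 -> 'slow'
  2 -> 'slow'

Decoded: "bar run slow run foo slow slow"


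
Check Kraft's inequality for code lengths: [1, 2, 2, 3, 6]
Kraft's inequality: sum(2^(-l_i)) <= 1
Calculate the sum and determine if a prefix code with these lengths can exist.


Sum = 2^(-1) + 2^(-2) + 2^(-2) + 2^(-3) + 2^(-6)
    = 0.5 + 0.25 + 0.25 + 0.125 + 0.015625
    = 73/64 = 1.140625
Since 1.140625 > 1, Kraft's inequality is NOT satisfied.
A prefix code with these lengths CANNOT exist.

Kraft sum = 1.140625. Not satisfied.


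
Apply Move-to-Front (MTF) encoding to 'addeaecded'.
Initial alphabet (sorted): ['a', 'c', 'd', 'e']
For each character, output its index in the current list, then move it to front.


MTF encoding:
'a': index 0 in ['a', 'c', 'd', 'e'] -> ['a', 'c', 'd', 'e']
'd': index 2 in ['a', 'c', 'd', 'e'] -> ['d', 'a', 'c', 'e']
'd': index 0 in ['d', 'a', 'c', 'e'] -> ['d', 'a', 'c', 'e']
'e': index 3 in ['d', 'a', 'c', 'e'] -> ['e', 'd', 'a', 'c']
'a': index 2 in ['e', 'd', 'a', 'c'] -> ['a', 'e', 'd', 'c']
'e': index 1 in ['a', 'e', 'd', 'c'] -> ['e', 'a', 'd', 'c']
'c': index 3 in ['e', 'a', 'd', 'c'] -> ['c', 'e', 'a', 'd']
'd': index 3 in ['c', 'e', 'a', 'd'] -> ['d', 'c', 'e', 'a']
'e': index 2 in ['d', 'c', 'e', 'a'] -> ['e', 'd', 'c', 'a']
'd': index 1 in ['e', 'd', 'c', 'a'] -> ['d', 'e', 'c', 'a']


Output: [0, 2, 0, 3, 2, 1, 3, 3, 2, 1]


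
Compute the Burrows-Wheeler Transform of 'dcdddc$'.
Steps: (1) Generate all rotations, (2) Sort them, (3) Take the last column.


Rotations (sorted):
  0: $dcdddc -> last char: c
  1: c$dcddd -> last char: d
  2: cdddc$d -> last char: d
  3: dc$dcdd -> last char: d
  4: dcdddc$ -> last char: $
  5: ddc$dcd -> last char: d
  6: dddc$dc -> last char: c


BWT = cddd$dc


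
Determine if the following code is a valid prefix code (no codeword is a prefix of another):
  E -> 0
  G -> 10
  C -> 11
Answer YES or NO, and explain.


Checking each pair (does one codeword prefix another?):
  E='0' vs G='10': no prefix
  E='0' vs C='11': no prefix
  G='10' vs E='0': no prefix
  G='10' vs C='11': no prefix
  C='11' vs E='0': no prefix
  C='11' vs G='10': no prefix
No violation found over all pairs.

YES -- this is a valid prefix code. No codeword is a prefix of any other codeword.


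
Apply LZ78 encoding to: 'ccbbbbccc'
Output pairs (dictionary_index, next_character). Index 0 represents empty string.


LZ78 encoding steps:
Dictionary: {0: ''}
Step 1: w='' (idx 0), next='c' -> output (0, 'c'), add 'c' as idx 1
Step 2: w='c' (idx 1), next='b' -> output (1, 'b'), add 'cb' as idx 2
Step 3: w='' (idx 0), next='b' -> output (0, 'b'), add 'b' as idx 3
Step 4: w='b' (idx 3), next='b' -> output (3, 'b'), add 'bb' as idx 4
Step 5: w='c' (idx 1), next='c' -> output (1, 'c'), add 'cc' as idx 5
Step 6: w='c' (idx 1), end of input -> output (1, '')


Encoded: [(0, 'c'), (1, 'b'), (0, 'b'), (3, 'b'), (1, 'c'), (1, '')]


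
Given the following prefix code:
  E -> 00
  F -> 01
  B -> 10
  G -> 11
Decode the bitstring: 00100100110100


Decoding step by step:
Bits 00 -> E
Bits 10 -> B
Bits 01 -> F
Bits 00 -> E
Bits 11 -> G
Bits 01 -> F
Bits 00 -> E


Decoded message: EBFEGFE


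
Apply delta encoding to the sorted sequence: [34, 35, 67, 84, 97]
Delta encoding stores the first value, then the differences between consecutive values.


First value: 34
Deltas:
  35 - 34 = 1
  67 - 35 = 32
  84 - 67 = 17
  97 - 84 = 13


Delta encoded: [34, 1, 32, 17, 13]


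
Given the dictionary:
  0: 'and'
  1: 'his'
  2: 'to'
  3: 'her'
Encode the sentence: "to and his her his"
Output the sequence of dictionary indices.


Look up each word in the dictionary:
  'to' -> 2
  'and' -> 0
  'his' -> 1
  'her' -> 3
  'his' -> 1

Encoded: [2, 0, 1, 3, 1]


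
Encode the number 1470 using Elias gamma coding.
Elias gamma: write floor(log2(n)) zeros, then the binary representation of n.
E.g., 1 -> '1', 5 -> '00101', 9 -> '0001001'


num_bits = floor(log2(1470)) + 1 = 11
leading_zeros = num_bits - 1 = 10
binary(1470) = 10110111110

Elias gamma(1470) = '0000000000' + '10110111110' = 000000000010110111110 (21 bits)


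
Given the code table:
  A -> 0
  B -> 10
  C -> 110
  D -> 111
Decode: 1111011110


Decoding:
111 -> D
10 -> B
111 -> D
10 -> B


Result: DBDB


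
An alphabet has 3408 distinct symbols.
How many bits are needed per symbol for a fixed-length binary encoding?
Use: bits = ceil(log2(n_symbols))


log2(3408) = 11.7347
Bracket: 2^11 = 2048 < 3408 <= 2^12 = 4096
So ceil(log2(3408)) = 12

bits = ceil(log2(3408)) = ceil(11.7347) = 12 bits


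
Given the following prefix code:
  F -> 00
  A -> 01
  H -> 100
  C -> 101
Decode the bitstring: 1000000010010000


Decoding step by step:
Bits 100 -> H
Bits 00 -> F
Bits 00 -> F
Bits 01 -> A
Bits 00 -> F
Bits 100 -> H
Bits 00 -> F


Decoded message: HFFAFHF
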